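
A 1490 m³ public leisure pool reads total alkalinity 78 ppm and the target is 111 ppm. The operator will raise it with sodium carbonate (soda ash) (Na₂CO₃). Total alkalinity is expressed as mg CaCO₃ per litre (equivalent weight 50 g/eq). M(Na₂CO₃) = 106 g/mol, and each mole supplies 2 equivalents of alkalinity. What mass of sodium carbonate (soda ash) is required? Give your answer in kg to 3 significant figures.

Volume: 1490 m³ = 1,490,000 L.
Alkalinity to add: (111 − 78) = 33 mg/L as CaCO₃ × 1,490,000 L = 49,170 g as CaCO₃.
Equivalents: 49,170 g ÷ 50 g/eq = 983.4 eq.
Each mole of Na₂CO₃ supplies 2 eq, so 983.4 / 2 = 491.7 mol.
Mass: 491.7 mol × 106 g/mol = 52,120 g.

52.1 kg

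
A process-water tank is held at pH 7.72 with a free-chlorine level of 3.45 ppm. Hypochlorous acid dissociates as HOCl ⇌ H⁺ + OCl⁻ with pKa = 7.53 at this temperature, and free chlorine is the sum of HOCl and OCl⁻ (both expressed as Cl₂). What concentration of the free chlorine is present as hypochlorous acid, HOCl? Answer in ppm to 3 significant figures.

[OCl⁻]/[HOCl] = 10^(pH − pKa) = 10^(7.72 − 7.53) = 10^0.19 = 1.549.
Fraction as HOCl = 1 / (1 + 1.549) = 0.3923.
HOCl = 0.3923 × 3.45 ppm = 1.354 ppm.

1.35 ppm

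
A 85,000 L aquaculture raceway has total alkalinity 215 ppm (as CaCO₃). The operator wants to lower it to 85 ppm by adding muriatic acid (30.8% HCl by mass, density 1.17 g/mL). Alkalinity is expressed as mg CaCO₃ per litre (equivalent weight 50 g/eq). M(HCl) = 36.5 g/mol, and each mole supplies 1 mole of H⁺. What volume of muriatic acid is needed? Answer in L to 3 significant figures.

22.4 L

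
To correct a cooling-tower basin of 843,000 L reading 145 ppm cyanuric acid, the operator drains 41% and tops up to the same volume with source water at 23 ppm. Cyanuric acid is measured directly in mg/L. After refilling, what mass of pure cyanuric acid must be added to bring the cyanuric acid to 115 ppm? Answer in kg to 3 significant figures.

16.9 kg

After draining 41% and refilling: 145 × 0.59 + 23 × 0.41 = 94.98 ppm.
Deficit to target: 115 − 94.98 = 20.02 mg/L.
Mass: 20.02 mg/L × 843,000 L = 16,880 g cyanuric acid.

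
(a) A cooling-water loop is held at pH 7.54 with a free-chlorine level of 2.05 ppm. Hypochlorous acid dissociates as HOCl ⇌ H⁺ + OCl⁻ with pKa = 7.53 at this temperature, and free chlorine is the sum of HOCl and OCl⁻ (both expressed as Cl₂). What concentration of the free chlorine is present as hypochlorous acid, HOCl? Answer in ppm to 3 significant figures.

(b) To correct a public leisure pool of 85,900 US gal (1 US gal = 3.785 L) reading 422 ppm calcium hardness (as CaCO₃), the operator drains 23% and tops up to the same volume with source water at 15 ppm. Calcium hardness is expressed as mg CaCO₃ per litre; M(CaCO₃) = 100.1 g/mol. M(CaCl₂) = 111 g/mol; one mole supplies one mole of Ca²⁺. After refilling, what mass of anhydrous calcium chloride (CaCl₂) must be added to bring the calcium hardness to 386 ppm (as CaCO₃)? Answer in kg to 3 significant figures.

(a) 1.01 ppm; (b) 20.8 kg

(a) [OCl⁻]/[HOCl] = 10^(pH − pKa) = 10^(7.54 − 7.53) = 10^0.01 = 1.023.
(a) Fraction as HOCl = 1 / (1 + 1.023) = 0.4942.
(a) HOCl = 0.4942 × 2.05 ppm = 1.013 ppm.

(b) Volume: 85,900 US gal × 3.785 L/gal = 325,132 L.
(b) After draining 23% and refilling: 422 × 0.77 + 15 × 0.23 = 328.39 ppm.
(b) Deficit to target: 386 − 328.39 = 57.61 mg/L.
(b) As CaCO₃: 57.61 mg/L × 325,132 L = 18,730 g; ÷ 100.1 = 187.1 mol Ca²⁺.
(b) Mass: 187.1 × 111 = 20,770 g.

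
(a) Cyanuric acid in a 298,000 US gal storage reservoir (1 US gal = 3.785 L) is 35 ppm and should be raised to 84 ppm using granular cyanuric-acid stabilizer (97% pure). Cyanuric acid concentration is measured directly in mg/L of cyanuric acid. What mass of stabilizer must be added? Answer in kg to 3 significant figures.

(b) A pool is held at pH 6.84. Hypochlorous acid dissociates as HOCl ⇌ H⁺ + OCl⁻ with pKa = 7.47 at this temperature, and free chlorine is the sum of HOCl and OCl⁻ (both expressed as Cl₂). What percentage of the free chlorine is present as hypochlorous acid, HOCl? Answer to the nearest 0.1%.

(a) 57.0 kg; (b) 81.0%

(a) Volume: 298,000 US gal × 3.785 L/gal = 1,127,930 L.
(a) CYA to add: (84 − 35) = 49 mg/L × 1,127,930 L = 55,270 g cyanuric acid.
(a) At 97% purity: 55,270 / 0.97 = 56,980 g product.

(b) [OCl⁻]/[HOCl] = 10^(pH − pKa) = 10^(6.84 − 7.47) = 10^-0.63 = 0.2344.
(b) Fraction as HOCl = 1 / (1 + 0.2344) = 0.8101.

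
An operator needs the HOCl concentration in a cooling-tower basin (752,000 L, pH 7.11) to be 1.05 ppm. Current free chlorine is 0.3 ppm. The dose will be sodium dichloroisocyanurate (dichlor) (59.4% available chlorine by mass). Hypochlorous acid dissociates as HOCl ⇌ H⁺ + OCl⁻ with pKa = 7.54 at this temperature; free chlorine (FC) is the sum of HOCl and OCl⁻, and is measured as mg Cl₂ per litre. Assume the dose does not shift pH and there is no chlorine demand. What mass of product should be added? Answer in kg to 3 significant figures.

1.44 kg

[OCl⁻]/[HOCl] = 10^(pH − pKa) = 10^(7.11 − 7.54) = 0.3715; fraction as HOCl = 1/(1 + 0.3715) = 0.7291.
Free chlorine required for 1.05 ppm HOCl: 1.05 / 0.7291 = 1.44 ppm.
FC to add: 1.44 − 0.3 = 1.14 mg/L as Cl₂.
Cl₂ equivalent: 1.14 mg/L × 752,000 L = 857.4 g.
Product at 59.4% available Cl: 857.4 / 0.594 = 1443 g.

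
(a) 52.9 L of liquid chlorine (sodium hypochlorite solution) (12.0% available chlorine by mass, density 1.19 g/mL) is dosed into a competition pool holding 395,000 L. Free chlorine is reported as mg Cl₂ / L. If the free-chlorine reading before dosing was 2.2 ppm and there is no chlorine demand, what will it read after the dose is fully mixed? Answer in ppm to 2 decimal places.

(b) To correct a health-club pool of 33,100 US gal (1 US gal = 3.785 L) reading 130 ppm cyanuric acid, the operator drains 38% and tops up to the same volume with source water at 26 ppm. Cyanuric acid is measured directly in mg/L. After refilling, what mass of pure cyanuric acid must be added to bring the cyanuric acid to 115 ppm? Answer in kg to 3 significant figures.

(a) Mass of solution: 52.9 L × 1000 mL/L × 1.19 g/mL = 62,950 g.
(a) Available chlorine delivered: 62,950 g × 0.12 = 7554 g as Cl₂.
(a) Concentration rise: 7554 g / 395,000 L = 19.12 mg/L = 19.12 ppm.
(a) Final FC: 2.2 + 19.12 = 21.32 ppm.

(b) Volume: 33,100 US gal × 3.785 L/gal = 125,284 L.
(b) After draining 38% and refilling: 130 × 0.62 + 26 × 0.38 = 90.48 ppm.
(b) Deficit to target: 115 − 90.48 = 24.52 mg/L.
(b) Mass: 24.52 mg/L × 125,284 L = 3072 g cyanuric acid.

(a) 21.32 ppm; (b) 3.07 kg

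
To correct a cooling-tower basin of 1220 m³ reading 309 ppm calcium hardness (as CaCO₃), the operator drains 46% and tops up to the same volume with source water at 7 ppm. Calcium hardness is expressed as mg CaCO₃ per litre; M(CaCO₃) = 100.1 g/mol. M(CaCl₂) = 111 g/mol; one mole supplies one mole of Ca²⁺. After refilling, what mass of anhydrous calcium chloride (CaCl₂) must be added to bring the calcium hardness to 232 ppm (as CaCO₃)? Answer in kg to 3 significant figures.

Volume: 1220 m³ = 1,220,000 L.
After draining 46% and refilling: 309 × 0.54 + 7 × 0.46 = 170.08 ppm.
Deficit to target: 232 − 170.08 = 61.92 mg/L.
As CaCO₃: 61.92 mg/L × 1,220,000 L = 75,540 g; ÷ 100.1 = 754.7 mol Ca²⁺.
Mass: 754.7 × 111 = 83,770 g.

83.8 kg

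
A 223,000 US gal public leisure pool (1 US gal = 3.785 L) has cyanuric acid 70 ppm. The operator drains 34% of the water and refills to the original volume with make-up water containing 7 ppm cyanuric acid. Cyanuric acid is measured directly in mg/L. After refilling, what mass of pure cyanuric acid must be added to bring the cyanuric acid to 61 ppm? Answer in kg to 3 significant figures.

Volume: 223,000 US gal × 3.785 L/gal = 844,055 L.
After draining 34% and refilling: 70 × 0.66 + 7 × 0.34 = 48.58 ppm.
Deficit to target: 61 − 48.58 = 12.42 mg/L.
Mass: 12.42 mg/L × 844,055 L = 10,480 g cyanuric acid.

10.5 kg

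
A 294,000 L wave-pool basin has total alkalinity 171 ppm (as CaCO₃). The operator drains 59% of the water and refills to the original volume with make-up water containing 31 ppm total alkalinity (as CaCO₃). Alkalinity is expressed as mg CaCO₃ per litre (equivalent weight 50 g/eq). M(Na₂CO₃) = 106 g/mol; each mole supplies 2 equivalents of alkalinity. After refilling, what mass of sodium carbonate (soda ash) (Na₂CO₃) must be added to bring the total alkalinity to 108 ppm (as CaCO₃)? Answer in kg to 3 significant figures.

6.11 kg

After draining 59% and refilling: 171 × 0.41 + 31 × 0.59 = 88.4 ppm.
Deficit to target: 108 − 88.4 = 19.6 mg/L.
As CaCO₃: 19.6 mg/L × 294,000 L = 5762 g; ÷ 50 g/eq ÷ 2 = 57.62 mol Na₂CO₃.
Mass: 57.62 × 106 = 6108 g.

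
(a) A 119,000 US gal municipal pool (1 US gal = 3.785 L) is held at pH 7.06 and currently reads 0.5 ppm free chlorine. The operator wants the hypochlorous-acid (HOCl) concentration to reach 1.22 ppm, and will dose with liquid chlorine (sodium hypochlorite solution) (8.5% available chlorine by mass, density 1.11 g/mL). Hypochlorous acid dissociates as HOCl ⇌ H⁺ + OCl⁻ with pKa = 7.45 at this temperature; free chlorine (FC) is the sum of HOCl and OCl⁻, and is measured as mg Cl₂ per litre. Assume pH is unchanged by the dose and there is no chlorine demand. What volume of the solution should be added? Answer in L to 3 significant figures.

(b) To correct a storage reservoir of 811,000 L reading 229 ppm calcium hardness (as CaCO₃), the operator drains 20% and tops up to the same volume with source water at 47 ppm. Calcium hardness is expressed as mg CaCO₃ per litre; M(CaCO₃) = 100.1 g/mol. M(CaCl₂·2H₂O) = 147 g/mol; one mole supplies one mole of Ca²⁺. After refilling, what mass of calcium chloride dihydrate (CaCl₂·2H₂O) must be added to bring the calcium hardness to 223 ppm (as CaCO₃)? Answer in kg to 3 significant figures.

(a) 5.81 L; (b) 36.2 kg

(a) Volume: 119,000 US gal × 3.785 L/gal = 450,415 L.
(a) [OCl⁻]/[HOCl] = 10^(pH − pKa) = 10^(7.06 − 7.45) = 0.4074; fraction as HOCl = 1/(1 + 0.4074) = 0.7105.
(a) Free chlorine required for 1.22 ppm HOCl: 1.22 / 0.7105 = 1.717 ppm.
(a) FC to add: 1.717 − 0.5 = 1.217 mg/L as Cl₂.
(a) Cl₂ equivalent: 1.217 mg/L × 450,415 L = 548.2 g.
(a) Product at 8.5% available Cl: 548.2 / 0.085 = 6449 g.
(a) Volume: 6449 g ÷ 1.11 g/mL = 5810 mL.

(b) After draining 20% and refilling: 229 × 0.80 + 47 × 0.20 = 192.6 ppm.
(b) Deficit to target: 223 − 192.6 = 30.4 mg/L.
(b) As CaCO₃: 30.4 mg/L × 811,000 L = 24,650 g; ÷ 100.1 = 246.3 mol Ca²⁺.
(b) Mass: 246.3 × 147 = 36,210 g.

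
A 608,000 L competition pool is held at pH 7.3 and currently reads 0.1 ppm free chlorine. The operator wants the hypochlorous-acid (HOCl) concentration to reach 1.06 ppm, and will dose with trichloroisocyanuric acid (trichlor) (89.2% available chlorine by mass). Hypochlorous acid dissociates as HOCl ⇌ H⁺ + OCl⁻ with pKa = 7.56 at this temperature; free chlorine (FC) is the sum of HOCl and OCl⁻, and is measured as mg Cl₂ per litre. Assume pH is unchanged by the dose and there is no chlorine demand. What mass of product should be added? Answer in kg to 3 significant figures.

[OCl⁻]/[HOCl] = 10^(pH − pKa) = 10^(7.3 − 7.56) = 0.5495; fraction as HOCl = 1/(1 + 0.5495) = 0.6454.
Free chlorine required for 1.06 ppm HOCl: 1.06 / 0.6454 = 1.643 ppm.
FC to add: 1.643 − 0.1 = 1.543 mg/L as Cl₂.
Cl₂ equivalent: 1.543 mg/L × 608,000 L = 937.8 g.
Product at 89.2% available Cl: 937.8 / 0.892 = 1051 g.

1.05 kg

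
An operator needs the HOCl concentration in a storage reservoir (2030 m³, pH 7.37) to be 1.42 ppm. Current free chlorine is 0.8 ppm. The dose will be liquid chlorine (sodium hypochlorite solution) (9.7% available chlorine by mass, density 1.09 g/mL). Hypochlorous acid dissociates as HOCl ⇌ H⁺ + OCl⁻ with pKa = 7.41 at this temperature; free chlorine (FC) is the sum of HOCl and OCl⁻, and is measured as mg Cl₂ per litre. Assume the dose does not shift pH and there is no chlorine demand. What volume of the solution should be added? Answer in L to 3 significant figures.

Volume: 2030 m³ = 2,030,000 L.
[OCl⁻]/[HOCl] = 10^(pH − pKa) = 10^(7.37 − 7.41) = 0.912; fraction as HOCl = 1/(1 + 0.912) = 0.523.
Free chlorine required for 1.42 ppm HOCl: 1.42 / 0.523 = 2.715 ppm.
FC to add: 2.715 − 0.8 = 1.915 mg/L as Cl₂.
Cl₂ equivalent: 1.915 mg/L × 2,030,000 L = 3888 g.
Product at 9.7% available Cl: 3888 / 0.097 = 40,080 g.
Volume: 40,080 g ÷ 1.09 g/mL = 36,770 mL.

36.8 L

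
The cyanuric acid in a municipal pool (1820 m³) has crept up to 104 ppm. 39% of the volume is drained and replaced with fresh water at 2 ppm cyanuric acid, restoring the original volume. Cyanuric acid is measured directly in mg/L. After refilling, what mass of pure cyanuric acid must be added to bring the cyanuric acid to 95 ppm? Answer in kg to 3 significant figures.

Volume: 1820 m³ = 1,820,000 L.
After draining 39% and refilling: 104 × 0.61 + 2 × 0.39 = 64.22 ppm.
Deficit to target: 95 − 64.22 = 30.78 mg/L.
Mass: 30.78 mg/L × 1,820,000 L = 56,020 g cyanuric acid.

56.0 kg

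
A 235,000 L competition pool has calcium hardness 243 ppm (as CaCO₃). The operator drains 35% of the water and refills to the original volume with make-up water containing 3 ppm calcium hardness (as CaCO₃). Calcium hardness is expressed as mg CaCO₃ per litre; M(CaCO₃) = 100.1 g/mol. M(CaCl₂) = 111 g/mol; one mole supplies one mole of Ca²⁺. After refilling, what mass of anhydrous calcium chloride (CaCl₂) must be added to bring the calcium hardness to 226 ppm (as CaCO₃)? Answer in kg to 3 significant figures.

17.5 kg

After draining 35% and refilling: 243 × 0.65 + 3 × 0.35 = 159 ppm.
Deficit to target: 226 − 159 = 67 mg/L.
As CaCO₃: 67 mg/L × 235,000 L = 15,740 g; ÷ 100.1 = 157.3 mol Ca²⁺.
Mass: 157.3 × 111 = 17,460 g.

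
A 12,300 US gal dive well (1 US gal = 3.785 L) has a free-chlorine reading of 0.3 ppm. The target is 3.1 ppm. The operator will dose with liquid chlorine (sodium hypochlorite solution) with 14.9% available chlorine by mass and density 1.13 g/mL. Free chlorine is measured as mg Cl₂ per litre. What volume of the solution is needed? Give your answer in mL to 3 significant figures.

774 mL

Volume: 12,300 US gal × 3.785 L/gal = 46,556 L.
Chlorine deficit: 3.1 − 0.3 = 2.8 ppm = 2.8 mg/L as Cl₂.
Cl₂ equivalent needed: 2.8 mg/L × 46,556 L = 130,400 mg = 130.4 g.
Product at 14.9% available chlorine: 130.4 / 0.149 = 874.9 g.
Volume at density 1.13 g/mL: 874.9 g ÷ 1.13 g/mL = 774.2 mL.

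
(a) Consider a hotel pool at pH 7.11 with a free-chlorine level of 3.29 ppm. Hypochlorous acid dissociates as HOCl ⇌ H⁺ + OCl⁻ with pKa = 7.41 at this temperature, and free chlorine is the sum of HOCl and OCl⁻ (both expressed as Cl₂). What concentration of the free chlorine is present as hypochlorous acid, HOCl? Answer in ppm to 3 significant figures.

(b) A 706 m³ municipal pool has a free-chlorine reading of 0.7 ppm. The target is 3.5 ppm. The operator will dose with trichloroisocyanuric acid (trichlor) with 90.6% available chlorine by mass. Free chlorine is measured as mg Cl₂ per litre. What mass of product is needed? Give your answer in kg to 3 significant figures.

(a) 2.19 ppm; (b) 2.18 kg

(a) [OCl⁻]/[HOCl] = 10^(pH − pKa) = 10^(7.11 − 7.41) = 10^-0.30 = 0.5012.
(a) Fraction as HOCl = 1 / (1 + 0.5012) = 0.6661.
(a) HOCl = 0.6661 × 3.29 ppm = 2.192 ppm.

(b) Volume: 706 m³ = 706,000 L.
(b) Chlorine deficit: 3.5 − 0.7 = 2.8 ppm = 2.8 mg/L as Cl₂.
(b) Cl₂ equivalent needed: 2.8 mg/L × 706,000 L = 1,977,000 mg = 1977 g.
(b) Product at 90.6% available chlorine: 1977 / 0.906 = 2182 g.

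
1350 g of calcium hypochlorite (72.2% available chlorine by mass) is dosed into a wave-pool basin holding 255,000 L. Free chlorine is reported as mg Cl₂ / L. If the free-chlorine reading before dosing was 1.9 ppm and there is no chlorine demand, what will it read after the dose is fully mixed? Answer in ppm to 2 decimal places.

5.72 ppm

Available chlorine delivered: 1350 g × 0.722 = 974.7 g as Cl₂.
Concentration rise: 974.7 g / 255,000 L = 3.822 mg/L = 3.82 ppm.
Final FC: 1.9 + 3.82 = 5.72 ppm.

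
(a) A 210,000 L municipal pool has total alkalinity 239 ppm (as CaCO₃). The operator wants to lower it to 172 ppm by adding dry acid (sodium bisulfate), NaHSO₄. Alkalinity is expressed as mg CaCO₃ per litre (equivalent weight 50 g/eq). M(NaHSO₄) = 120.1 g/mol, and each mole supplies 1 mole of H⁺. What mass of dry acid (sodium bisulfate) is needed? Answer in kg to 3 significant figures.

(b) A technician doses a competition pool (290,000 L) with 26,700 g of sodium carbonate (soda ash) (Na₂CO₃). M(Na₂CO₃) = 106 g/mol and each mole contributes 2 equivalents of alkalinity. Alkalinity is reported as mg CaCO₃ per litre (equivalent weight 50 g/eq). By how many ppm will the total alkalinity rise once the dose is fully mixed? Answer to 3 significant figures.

(a) Alkalinity to neutralize: (239 − 172) = 67 mg/L as CaCO₃ × 210,000 L = 14,070 g as CaCO₃.
(a) Equivalents of H⁺ required: 14,070 ÷ 50 g/eq = 281.4 eq = 281.4 mol NaHSO₄.
(a) Mass of NaHSO₄: 281.4 × 120.1 = 33,800 g.

(b) Moles of Na₂CO₃: 26,700 g ÷ 106 g/mol = 251.9 mol → 503.8 eq of alkalinity.
(b) As CaCO₃: 503.8 eq × 50 g/eq = 25,190 g.
(b) Rise: 25,190 g / 290,000 L × 1000 = 86.86 mg/L.

(a) 33.8 kg; (b) 86.9 ppm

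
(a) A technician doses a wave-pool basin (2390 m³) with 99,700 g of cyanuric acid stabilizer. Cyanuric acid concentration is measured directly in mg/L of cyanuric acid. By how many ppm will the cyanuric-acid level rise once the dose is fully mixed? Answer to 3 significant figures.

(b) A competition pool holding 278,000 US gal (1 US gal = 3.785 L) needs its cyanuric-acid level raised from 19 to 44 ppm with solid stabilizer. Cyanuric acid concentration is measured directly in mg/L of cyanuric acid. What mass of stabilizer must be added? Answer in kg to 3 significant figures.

(a) Volume: 2390 m³ = 2,390,000 L.
(a) Rise: 99,700 g / 2,390,000 L × 1000 = 41.72 mg/L.

(b) Volume: 278,000 US gal × 3.785 L/gal = 1,052,230 L.
(b) CYA to add: (44 − 19) = 25 mg/L × 1,052,230 L = 26,310 g cyanuric acid.

(a) 41.7 ppm; (b) 26.3 kg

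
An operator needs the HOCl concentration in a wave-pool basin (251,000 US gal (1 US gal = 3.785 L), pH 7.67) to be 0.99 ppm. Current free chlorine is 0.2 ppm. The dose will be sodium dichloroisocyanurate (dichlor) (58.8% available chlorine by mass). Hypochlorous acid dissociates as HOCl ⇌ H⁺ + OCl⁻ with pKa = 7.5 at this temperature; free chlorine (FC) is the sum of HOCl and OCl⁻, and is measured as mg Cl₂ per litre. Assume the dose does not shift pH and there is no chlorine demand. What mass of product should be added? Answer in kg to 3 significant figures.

Volume: 251,000 US gal × 3.785 L/gal = 950,035 L.
[OCl⁻]/[HOCl] = 10^(pH − pKa) = 10^(7.67 − 7.5) = 1.479; fraction as HOCl = 1/(1 + 1.479) = 0.4034.
Free chlorine required for 0.99 ppm HOCl: 0.99 / 0.4034 = 2.454 ppm.
FC to add: 2.454 − 0.2 = 2.254 mg/L as Cl₂.
Cl₂ equivalent: 2.254 mg/L × 950,035 L = 2142 g.
Product at 58.8% available Cl: 2142 / 0.588 = 3642 g.

3.64 kg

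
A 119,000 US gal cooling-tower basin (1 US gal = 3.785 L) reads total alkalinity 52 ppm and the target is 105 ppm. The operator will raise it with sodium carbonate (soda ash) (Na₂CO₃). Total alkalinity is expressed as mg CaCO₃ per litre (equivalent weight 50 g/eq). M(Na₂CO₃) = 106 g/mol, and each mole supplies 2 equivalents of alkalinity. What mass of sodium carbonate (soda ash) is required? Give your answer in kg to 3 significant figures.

25.3 kg

Volume: 119,000 US gal × 3.785 L/gal = 450,415 L.
Alkalinity to add: (105 − 52) = 53 mg/L as CaCO₃ × 450,415 L = 23,870 g as CaCO₃.
Equivalents: 23,870 g ÷ 50 g/eq = 477.4 eq.
Each mole of Na₂CO₃ supplies 2 eq, so 477.4 / 2 = 238.7 mol.
Mass: 238.7 mol × 106 g/mol = 25,300 g.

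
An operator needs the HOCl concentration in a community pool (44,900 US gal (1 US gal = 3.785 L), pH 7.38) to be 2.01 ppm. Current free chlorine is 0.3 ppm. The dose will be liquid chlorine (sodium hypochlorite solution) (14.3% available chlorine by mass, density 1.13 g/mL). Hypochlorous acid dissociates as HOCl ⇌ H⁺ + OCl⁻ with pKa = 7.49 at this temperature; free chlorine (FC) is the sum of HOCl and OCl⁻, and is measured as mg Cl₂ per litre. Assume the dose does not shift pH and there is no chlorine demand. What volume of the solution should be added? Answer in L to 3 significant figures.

Volume: 44,900 US gal × 3.785 L/gal = 169,946 L.
[OCl⁻]/[HOCl] = 10^(pH − pKa) = 10^(7.38 − 7.49) = 0.7762; fraction as HOCl = 1/(1 + 0.7762) = 0.563.
Free chlorine required for 2.01 ppm HOCl: 2.01 / 0.563 = 3.57 ppm.
FC to add: 3.57 − 0.3 = 3.27 mg/L as Cl₂.
Cl₂ equivalent: 3.27 mg/L × 169,946 L = 555.8 g.
Product at 14.3% available Cl: 555.8 / 0.143 = 3886 g.
Volume: 3886 g ÷ 1.13 g/mL = 3439 mL.

3.44 L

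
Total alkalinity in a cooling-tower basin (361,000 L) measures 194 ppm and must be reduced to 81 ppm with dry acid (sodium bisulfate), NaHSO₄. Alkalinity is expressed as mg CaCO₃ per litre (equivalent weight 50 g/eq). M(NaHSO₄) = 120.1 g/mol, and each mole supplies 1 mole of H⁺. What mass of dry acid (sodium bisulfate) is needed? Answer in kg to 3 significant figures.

98.0 kg

Alkalinity to neutralize: (194 − 81) = 113 mg/L as CaCO₃ × 361,000 L = 40,790 g as CaCO₃.
Equivalents of H⁺ required: 40,790 ÷ 50 g/eq = 815.9 eq = 815.9 mol NaHSO₄.
Mass of NaHSO₄: 815.9 × 120.1 = 97,980 g.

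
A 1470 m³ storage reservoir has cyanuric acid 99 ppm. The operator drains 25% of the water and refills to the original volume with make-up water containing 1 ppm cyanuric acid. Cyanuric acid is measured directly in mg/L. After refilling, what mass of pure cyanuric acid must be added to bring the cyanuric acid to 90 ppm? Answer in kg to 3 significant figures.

22.8 kg

Volume: 1470 m³ = 1,470,000 L.
After draining 25% and refilling: 99 × 0.75 + 1 × 0.25 = 74.5 ppm.
Deficit to target: 90 − 74.5 = 15.5 mg/L.
Mass: 15.5 mg/L × 1,470,000 L = 22,780 g cyanuric acid.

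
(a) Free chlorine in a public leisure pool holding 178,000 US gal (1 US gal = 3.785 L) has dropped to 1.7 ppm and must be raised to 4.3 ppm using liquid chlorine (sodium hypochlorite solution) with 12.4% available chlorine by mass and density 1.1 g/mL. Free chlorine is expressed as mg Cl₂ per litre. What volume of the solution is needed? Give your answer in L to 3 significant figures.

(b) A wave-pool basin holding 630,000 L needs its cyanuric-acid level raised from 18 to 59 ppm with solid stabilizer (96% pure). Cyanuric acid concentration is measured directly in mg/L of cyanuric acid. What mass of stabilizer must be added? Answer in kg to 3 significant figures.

(a) 12.8 L; (b) 26.9 kg

(a) Volume: 178,000 US gal × 3.785 L/gal = 673,730 L.
(a) Chlorine deficit: 4.3 − 1.7 = 2.6 ppm = 2.6 mg/L as Cl₂.
(a) Cl₂ equivalent needed: 2.6 mg/L × 673,730 L = 1,752,000 mg = 1752 g.
(a) Product at 12.4% available chlorine: 1752 / 0.124 = 14,130 g.
(a) Volume at density 1.1 g/mL: 14,130 g ÷ 1.1 g/mL = 12,840 mL.

(b) CYA to add: (59 − 18) = 41 mg/L × 630,000 L = 25,830 g cyanuric acid.
(b) At 96% purity: 25,830 / 0.96 = 26,910 g product.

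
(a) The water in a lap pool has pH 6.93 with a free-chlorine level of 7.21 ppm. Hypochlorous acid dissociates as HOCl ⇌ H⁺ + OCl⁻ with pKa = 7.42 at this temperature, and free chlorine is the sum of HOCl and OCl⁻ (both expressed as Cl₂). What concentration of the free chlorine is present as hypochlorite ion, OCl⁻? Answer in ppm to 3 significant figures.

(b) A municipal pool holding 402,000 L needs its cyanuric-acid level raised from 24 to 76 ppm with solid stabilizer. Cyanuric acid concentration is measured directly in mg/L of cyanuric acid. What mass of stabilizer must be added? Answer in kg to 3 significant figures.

(a) [OCl⁻]/[HOCl] = 10^(pH − pKa) = 10^(6.93 − 7.42) = 10^-0.49 = 0.3236.
(a) Fraction as HOCl = 1 / (1 + 0.3236) = 0.7555.
(a) OCl⁻ = (1 − 0.7555) × 7.21 ppm = 1.763 ppm.

(b) CYA to add: (76 − 24) = 52 mg/L × 402,000 L = 20,900 g cyanuric acid.

(a) 1.76 ppm; (b) 20.9 kg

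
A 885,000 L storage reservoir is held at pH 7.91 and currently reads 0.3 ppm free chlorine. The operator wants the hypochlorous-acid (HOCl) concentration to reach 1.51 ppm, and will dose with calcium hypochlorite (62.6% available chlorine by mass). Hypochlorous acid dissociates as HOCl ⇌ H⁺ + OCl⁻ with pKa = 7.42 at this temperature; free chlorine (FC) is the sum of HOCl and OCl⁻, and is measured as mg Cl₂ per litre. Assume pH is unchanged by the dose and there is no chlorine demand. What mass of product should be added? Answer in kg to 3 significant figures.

[OCl⁻]/[HOCl] = 10^(pH − pKa) = 10^(7.91 − 7.42) = 3.09; fraction as HOCl = 1/(1 + 3.09) = 0.2445.
Free chlorine required for 1.51 ppm HOCl: 1.51 / 0.2445 = 6.176 ppm.
FC to add: 6.176 − 0.3 = 5.876 mg/L as Cl₂.
Cl₂ equivalent: 5.876 mg/L × 885,000 L = 5201 g.
Product at 62.6% available Cl: 5201 / 0.626 = 8308 g.

8.31 kg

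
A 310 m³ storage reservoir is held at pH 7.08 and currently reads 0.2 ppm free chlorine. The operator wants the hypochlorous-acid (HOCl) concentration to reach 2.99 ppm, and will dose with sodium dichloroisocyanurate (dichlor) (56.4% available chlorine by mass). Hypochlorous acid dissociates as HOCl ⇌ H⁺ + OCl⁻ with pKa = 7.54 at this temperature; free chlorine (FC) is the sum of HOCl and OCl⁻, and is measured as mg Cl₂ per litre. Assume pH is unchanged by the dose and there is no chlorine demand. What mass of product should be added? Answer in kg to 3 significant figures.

2.10 kg

Volume: 310 m³ = 310,000 L.
[OCl⁻]/[HOCl] = 10^(pH − pKa) = 10^(7.08 − 7.54) = 0.3467; fraction as HOCl = 1/(1 + 0.3467) = 0.7425.
Free chlorine required for 2.99 ppm HOCl: 2.99 / 0.7425 = 4.027 ppm.
FC to add: 4.027 − 0.2 = 3.827 mg/L as Cl₂.
Cl₂ equivalent: 3.827 mg/L × 310,000 L = 1186 g.
Product at 56.4% available Cl: 1186 / 0.564 = 2103 g.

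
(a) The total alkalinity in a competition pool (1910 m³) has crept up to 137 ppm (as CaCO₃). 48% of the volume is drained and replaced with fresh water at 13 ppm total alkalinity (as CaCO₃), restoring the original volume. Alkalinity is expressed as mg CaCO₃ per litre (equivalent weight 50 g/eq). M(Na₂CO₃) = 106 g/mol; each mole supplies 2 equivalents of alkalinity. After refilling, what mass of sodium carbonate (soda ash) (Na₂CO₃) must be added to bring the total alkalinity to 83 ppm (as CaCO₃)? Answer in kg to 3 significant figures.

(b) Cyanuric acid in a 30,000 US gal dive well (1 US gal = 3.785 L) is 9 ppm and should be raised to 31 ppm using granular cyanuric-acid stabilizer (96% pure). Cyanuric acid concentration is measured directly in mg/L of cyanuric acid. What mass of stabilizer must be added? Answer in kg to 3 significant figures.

(a) Volume: 1910 m³ = 1,910,000 L.
(a) After draining 48% and refilling: 137 × 0.52 + 13 × 0.48 = 77.48 ppm.
(a) Deficit to target: 83 − 77.48 = 5.52 mg/L.
(a) As CaCO₃: 5.52 mg/L × 1,910,000 L = 10,540 g; ÷ 50 g/eq ÷ 2 = 105.4 mol Na₂CO₃.
(a) Mass: 105.4 × 106 = 11,180 g.

(b) Volume: 30,000 US gal × 3.785 L/gal = 113,550 L.
(b) CYA to add: (31 − 9) = 22 mg/L × 113,550 L = 2498 g cyanuric acid.
(b) At 96% purity: 2498 / 0.96 = 2602 g product.

(a) 11.2 kg; (b) 2.60 kg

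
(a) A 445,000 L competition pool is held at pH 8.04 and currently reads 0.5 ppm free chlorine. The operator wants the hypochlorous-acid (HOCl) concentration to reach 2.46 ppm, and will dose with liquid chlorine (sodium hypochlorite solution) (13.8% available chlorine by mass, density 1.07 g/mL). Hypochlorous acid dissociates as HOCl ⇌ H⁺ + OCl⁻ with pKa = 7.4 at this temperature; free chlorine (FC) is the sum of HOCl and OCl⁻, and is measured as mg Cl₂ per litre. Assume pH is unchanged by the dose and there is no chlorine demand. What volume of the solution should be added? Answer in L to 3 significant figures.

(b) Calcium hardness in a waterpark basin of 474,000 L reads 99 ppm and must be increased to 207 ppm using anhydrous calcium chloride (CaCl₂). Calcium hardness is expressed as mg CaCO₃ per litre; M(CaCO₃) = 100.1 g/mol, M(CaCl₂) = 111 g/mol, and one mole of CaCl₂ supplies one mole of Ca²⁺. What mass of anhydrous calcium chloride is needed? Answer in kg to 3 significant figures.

(a) 38.3 L; (b) 56.8 kg

(a) [OCl⁻]/[HOCl] = 10^(pH − pKa) = 10^(8.04 − 7.4) = 4.365; fraction as HOCl = 1/(1 + 4.365) = 0.1864.
(a) Free chlorine required for 2.46 ppm HOCl: 2.46 / 0.1864 = 13.2 ppm.
(a) FC to add: 13.2 − 0.5 = 12.7 mg/L as Cl₂.
(a) Cl₂ equivalent: 12.7 mg/L × 445,000 L = 5651 g.
(a) Product at 13.8% available Cl: 5651 / 0.138 = 40,950 g.
(a) Volume: 40,950 g ÷ 1.07 g/mL = 38,270 mL.

(b) Hardness to add: (207 − 99) = 108 mg/L as CaCO₃ × 474,000 L = 51,190 g as CaCO₃.
(b) Moles of Ca²⁺ (1 mol Ca²⁺ ≡ 1 mol CaCO₃): 51,190 / 100.1 g/mol = 511.4 mol.
(b) Mass of CaCl₂: 511.4 × 111 = 56,770 g.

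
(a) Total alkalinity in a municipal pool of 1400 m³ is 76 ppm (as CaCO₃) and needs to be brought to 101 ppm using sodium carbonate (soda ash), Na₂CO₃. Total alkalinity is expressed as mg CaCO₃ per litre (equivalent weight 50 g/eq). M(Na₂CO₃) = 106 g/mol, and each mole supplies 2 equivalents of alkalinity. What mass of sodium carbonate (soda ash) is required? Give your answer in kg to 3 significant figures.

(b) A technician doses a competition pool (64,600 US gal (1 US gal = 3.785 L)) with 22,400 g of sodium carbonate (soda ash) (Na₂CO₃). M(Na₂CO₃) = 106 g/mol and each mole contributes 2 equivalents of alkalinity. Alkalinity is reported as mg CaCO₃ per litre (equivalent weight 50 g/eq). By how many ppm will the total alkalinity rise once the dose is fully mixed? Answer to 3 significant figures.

(a) Volume: 1400 m³ = 1,400,000 L.
(a) Alkalinity to add: (101 − 76) = 25 mg/L as CaCO₃ × 1,400,000 L = 35,000 g as CaCO₃.
(a) Equivalents: 35,000 g ÷ 50 g/eq = 700 eq.
(a) Each mole of Na₂CO₃ supplies 2 eq, so 700 / 2 = 350 mol.
(a) Mass: 350 mol × 106 g/mol = 37,100 g.

(b) Volume: 64,600 US gal × 3.785 L/gal = 244,511 L.
(b) Moles of Na₂CO₃: 22,400 g ÷ 106 g/mol = 211.3 mol → 422.6 eq of alkalinity.
(b) As CaCO₃: 422.6 eq × 50 g/eq = 21,130 g.
(b) Rise: 21,130 g / 244,511 L × 1000 = 86.43 mg/L.

(a) 37.1 kg; (b) 86.4 ppm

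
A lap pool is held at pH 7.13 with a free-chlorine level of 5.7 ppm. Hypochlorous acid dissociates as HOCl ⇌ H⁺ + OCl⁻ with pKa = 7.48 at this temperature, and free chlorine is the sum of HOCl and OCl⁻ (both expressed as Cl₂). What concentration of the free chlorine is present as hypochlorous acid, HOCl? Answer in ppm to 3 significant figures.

[OCl⁻]/[HOCl] = 10^(pH − pKa) = 10^(7.13 − 7.48) = 10^-0.35 = 0.4467.
Fraction as HOCl = 1 / (1 + 0.4467) = 0.6912.
HOCl = 0.6912 × 5.7 ppm = 3.94 ppm.

3.94 ppm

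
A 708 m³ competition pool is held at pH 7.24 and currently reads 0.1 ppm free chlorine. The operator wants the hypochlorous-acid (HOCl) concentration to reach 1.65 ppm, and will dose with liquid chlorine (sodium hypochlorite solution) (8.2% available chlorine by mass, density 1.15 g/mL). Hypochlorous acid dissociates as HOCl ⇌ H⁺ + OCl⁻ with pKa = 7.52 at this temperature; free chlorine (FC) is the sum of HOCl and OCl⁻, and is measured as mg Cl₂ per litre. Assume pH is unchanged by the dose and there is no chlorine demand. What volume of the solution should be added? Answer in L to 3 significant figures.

18.1 L

Volume: 708 m³ = 708,000 L.
[OCl⁻]/[HOCl] = 10^(pH − pKa) = 10^(7.24 − 7.52) = 0.5248; fraction as HOCl = 1/(1 + 0.5248) = 0.6558.
Free chlorine required for 1.65 ppm HOCl: 1.65 / 0.6558 = 2.516 ppm.
FC to add: 2.516 − 0.1 = 2.416 mg/L as Cl₂.
Cl₂ equivalent: 2.416 mg/L × 708,000 L = 1710 g.
Product at 8.2% available Cl: 1710 / 0.082 = 20,860 g.
Volume: 20,860 g ÷ 1.15 g/mL = 18,140 mL.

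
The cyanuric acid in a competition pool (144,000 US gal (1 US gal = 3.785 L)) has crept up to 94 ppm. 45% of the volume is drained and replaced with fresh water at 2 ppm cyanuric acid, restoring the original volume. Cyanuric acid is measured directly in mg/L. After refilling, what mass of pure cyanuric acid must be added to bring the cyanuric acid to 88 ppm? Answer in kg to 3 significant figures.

Volume: 144,000 US gal × 3.785 L/gal = 545,040 L.
After draining 45% and refilling: 94 × 0.55 + 2 × 0.45 = 52.6 ppm.
Deficit to target: 88 − 52.6 = 35.4 mg/L.
Mass: 35.4 mg/L × 545,040 L = 19,290 g cyanuric acid.

19.3 kg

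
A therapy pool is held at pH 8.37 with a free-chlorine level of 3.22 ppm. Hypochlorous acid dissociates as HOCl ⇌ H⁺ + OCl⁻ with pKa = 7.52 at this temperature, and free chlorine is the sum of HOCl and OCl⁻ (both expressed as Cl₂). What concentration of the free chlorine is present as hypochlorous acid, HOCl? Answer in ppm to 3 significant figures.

[OCl⁻]/[HOCl] = 10^(pH − pKa) = 10^(8.37 − 7.52) = 10^0.85 = 7.079.
Fraction as HOCl = 1 / (1 + 7.079) = 0.1238.
HOCl = 0.1238 × 3.22 ppm = 0.3985 ppm.

0.399 ppm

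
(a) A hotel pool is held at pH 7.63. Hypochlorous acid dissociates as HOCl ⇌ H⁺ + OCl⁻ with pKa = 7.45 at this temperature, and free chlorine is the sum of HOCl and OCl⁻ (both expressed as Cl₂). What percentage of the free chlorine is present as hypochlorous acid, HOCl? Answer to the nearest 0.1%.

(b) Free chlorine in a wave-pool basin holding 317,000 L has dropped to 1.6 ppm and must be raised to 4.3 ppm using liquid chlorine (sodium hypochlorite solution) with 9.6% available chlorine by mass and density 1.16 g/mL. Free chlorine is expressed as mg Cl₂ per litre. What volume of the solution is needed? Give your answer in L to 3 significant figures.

(a) 39.8%; (b) 7.69 L

(a) [OCl⁻]/[HOCl] = 10^(pH − pKa) = 10^(7.63 − 7.45) = 10^0.18 = 1.514.
(a) Fraction as HOCl = 1 / (1 + 1.514) = 0.3978.

(b) Chlorine deficit: 4.3 − 1.6 = 2.7 ppm = 2.7 mg/L as Cl₂.
(b) Cl₂ equivalent needed: 2.7 mg/L × 317,000 L = 855,900 mg = 855.9 g.
(b) Product at 9.6% available chlorine: 855.9 / 0.096 = 8916 g.
(b) Volume at density 1.16 g/mL: 8916 g ÷ 1.16 g/mL = 7686 mL.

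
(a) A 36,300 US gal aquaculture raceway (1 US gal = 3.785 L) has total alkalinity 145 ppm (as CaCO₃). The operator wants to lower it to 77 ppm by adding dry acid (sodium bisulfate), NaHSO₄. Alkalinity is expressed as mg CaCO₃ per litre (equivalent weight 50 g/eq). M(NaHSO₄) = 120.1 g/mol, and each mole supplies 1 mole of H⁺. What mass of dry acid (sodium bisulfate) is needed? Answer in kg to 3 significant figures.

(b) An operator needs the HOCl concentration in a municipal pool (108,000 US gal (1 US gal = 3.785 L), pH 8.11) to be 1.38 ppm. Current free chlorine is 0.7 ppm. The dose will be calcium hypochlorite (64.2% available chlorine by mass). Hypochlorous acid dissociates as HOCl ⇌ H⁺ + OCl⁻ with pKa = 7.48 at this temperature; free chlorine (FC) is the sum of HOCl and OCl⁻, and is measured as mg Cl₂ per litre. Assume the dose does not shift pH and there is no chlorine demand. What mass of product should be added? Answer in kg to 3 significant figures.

(a) 22.4 kg; (b) 4.18 kg

(a) Volume: 36,300 US gal × 3.785 L/gal = 137,396 L.
(a) Alkalinity to neutralize: (145 − 77) = 68 mg/L as CaCO₃ × 137,396 L = 9343 g as CaCO₃.
(a) Equivalents of H⁺ required: 9343 ÷ 50 g/eq = 186.9 eq = 186.9 mol NaHSO₄.
(a) Mass of NaHSO₄: 186.9 × 120.1 = 22,440 g.

(b) Volume: 108,000 US gal × 3.785 L/gal = 408,780 L.
(b) [OCl⁻]/[HOCl] = 10^(pH − pKa) = 10^(8.11 − 7.48) = 4.266; fraction as HOCl = 1/(1 + 4.266) = 0.1899.
(b) Free chlorine required for 1.38 ppm HOCl: 1.38 / 0.1899 = 7.267 ppm.
(b) FC to add: 7.267 − 0.7 = 6.567 mg/L as Cl₂.
(b) Cl₂ equivalent: 6.567 mg/L × 408,780 L = 2684 g.
(b) Product at 64.2% available Cl: 2684 / 0.642 = 4181 g.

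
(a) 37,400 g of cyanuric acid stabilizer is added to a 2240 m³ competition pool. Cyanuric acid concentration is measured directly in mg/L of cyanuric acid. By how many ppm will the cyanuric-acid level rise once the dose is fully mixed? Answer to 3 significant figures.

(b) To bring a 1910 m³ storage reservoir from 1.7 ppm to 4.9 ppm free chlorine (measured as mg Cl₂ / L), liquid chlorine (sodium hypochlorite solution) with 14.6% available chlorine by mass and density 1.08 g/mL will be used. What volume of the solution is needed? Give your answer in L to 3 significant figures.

(a) Volume: 2240 m³ = 2,240,000 L.
(a) Rise: 37,400 g / 2,240,000 L × 1000 = 16.7 mg/L.

(b) Volume: 1910 m³ = 1,910,000 L.
(b) Chlorine deficit: 4.9 − 1.7 = 3.2 ppm = 3.2 mg/L as Cl₂.
(b) Cl₂ equivalent needed: 3.2 mg/L × 1,910,000 L = 6,112,000 mg = 6112 g.
(b) Product at 14.6% available chlorine: 6112 / 0.146 = 41,860 g.
(b) Volume at density 1.08 g/mL: 41,860 g ÷ 1.08 g/mL = 38,760 mL.

(a) 16.7 ppm; (b) 38.8 L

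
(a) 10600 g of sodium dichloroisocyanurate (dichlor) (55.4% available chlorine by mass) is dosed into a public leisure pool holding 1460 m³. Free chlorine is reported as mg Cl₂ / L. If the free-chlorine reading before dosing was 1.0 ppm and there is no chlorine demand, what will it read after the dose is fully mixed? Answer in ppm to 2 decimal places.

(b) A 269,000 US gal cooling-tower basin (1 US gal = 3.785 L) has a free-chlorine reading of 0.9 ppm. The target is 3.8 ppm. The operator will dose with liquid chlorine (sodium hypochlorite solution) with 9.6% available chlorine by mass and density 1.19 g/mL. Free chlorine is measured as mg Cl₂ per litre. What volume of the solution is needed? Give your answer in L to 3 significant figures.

(a) 5.02 ppm; (b) 25.8 L

(a) Volume: 1460 m³ = 1,460,000 L.
(a) Available chlorine delivered: 10,600 g × 0.554 = 5872 g as Cl₂.
(a) Concentration rise: 5872 g / 1,460,000 L = 4.022 mg/L = 4.02 ppm.
(a) Final FC: 1.0 + 4.02 = 5.02 ppm.

(b) Volume: 269,000 US gal × 3.785 L/gal = 1,018,165 L.
(b) Chlorine deficit: 3.8 − 0.9 = 2.9 ppm = 2.9 mg/L as Cl₂.
(b) Cl₂ equivalent needed: 2.9 mg/L × 1,018,165 L = 2,953,000 mg = 2953 g.
(b) Product at 9.6% available chlorine: 2953 / 0.096 = 30,760 g.
(b) Volume at density 1.19 g/mL: 30,760 g ÷ 1.19 g/mL = 25,850 mL.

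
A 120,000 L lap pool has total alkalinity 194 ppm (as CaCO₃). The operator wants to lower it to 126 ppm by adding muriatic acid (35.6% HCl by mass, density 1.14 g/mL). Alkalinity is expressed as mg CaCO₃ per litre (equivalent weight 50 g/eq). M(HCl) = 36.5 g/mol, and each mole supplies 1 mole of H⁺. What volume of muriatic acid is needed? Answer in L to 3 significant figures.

14.7 L

Alkalinity to neutralize: (194 − 126) = 68 mg/L as CaCO₃ × 120,000 L = 8160 g as CaCO₃.
Equivalents of H⁺ required: 8160 ÷ 50 g/eq = 163.2 eq = 163.2 mol HCl.
Mass of HCl: 163.2 × 36.5 = 5957 g.
Mass of 35.6% solution: 5957 / 0.356 = 16,730 g.
Volume: 16,730 g ÷ 1.14 g/mL = 14,680 mL.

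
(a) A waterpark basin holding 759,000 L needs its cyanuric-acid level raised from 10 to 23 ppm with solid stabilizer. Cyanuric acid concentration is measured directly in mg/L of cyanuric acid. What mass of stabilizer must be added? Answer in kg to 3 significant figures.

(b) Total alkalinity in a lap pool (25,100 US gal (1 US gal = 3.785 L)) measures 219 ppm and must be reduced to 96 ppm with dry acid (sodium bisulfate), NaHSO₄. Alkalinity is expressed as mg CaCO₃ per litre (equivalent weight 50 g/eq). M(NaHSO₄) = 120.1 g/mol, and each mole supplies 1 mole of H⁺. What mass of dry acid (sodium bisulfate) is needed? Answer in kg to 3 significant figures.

(a) 9.87 kg; (b) 28.1 kg

(a) CYA to add: (23 − 10) = 13 mg/L × 759,000 L = 9867 g cyanuric acid.

(b) Volume: 25,100 US gal × 3.785 L/gal = 95,004 L.
(b) Alkalinity to neutralize: (219 − 96) = 123 mg/L as CaCO₃ × 95,004 L = 11,690 g as CaCO₃.
(b) Equivalents of H⁺ required: 11,690 ÷ 50 g/eq = 233.7 eq = 233.7 mol NaHSO₄.
(b) Mass of NaHSO₄: 233.7 × 120.1 = 28,070 g.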